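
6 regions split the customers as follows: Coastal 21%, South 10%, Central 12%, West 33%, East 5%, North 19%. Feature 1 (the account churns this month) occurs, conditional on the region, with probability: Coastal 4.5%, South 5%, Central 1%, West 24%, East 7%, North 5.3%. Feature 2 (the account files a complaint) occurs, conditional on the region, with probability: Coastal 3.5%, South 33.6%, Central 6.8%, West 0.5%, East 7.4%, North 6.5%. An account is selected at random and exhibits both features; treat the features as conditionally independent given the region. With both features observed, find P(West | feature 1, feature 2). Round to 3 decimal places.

0.116

Prior × likelihood for each hypothesis:
  Coastal: 0.21 × 0.045 × 0.035 = 0.00033075
  South: 0.1 × 0.05 × 0.336 = 0.00168
  Central: 0.12 × 0.01 × 0.068 = 0.0000816
  West: 0.33 × 0.24 × 0.005 = 0.000396
  East: 0.05 × 0.07 × 0.074 = 0.000259
  North: 0.19 × 0.053 × 0.065 = 0.00065455
Total = 0.0034019.
P(West | evidence) = 0.000396 / 0.0034019 ≈ 0.116.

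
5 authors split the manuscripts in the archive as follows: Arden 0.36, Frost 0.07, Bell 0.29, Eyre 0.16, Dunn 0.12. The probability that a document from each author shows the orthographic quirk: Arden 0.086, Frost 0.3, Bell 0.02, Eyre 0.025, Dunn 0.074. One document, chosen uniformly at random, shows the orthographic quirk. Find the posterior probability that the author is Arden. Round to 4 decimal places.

0.4383

Prior × likelihood for each hypothesis:
  Arden: 0.36 × 0.086 = 0.03096
  Frost: 0.07 × 0.3 = 0.021
  Bell: 0.29 × 0.02 = 0.0058
  Eyre: 0.16 × 0.025 = 0.004
  Dunn: 0.12 × 0.074 = 0.00888
Total = 0.07064.
P(Arden | evidence) = 0.03096 / 0.07064 ≈ 0.4383.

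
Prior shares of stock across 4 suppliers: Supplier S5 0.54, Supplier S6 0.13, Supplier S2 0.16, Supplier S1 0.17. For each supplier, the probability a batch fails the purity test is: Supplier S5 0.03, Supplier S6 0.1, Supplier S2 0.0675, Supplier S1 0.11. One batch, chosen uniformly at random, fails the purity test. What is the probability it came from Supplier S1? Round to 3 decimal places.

0.319

Compute prior × likelihood for every hypothesis:
  Supplier S5: 0.54 × 0.03 = 0.0162
  Supplier S6: 0.13 × 0.1 = 0.013
  Supplier S2: 0.16 × 0.0675 = 0.0108
  Supplier S1: 0.17 × 0.11 = 0.0187
Sum = 0.0587.
P(Supplier S1 | evidence) = 0.0187 / 0.0587 ≈ 0.319.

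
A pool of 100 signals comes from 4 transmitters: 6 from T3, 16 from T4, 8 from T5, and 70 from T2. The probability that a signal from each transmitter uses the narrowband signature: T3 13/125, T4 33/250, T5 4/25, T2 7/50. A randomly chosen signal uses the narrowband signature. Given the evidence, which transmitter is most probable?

T2

Compute prior × likelihood for every hypothesis:
  T3: 0.06 × 0.104 = 0.00624
  T4: 0.16 × 0.132 = 0.02112
  T5: 0.08 × 0.16 = 0.0128
  T2: 0.7 × 0.14 = 0.098
Normalizing constant = 0.13816.
Largest term belongs to T2, so T2 is most probable.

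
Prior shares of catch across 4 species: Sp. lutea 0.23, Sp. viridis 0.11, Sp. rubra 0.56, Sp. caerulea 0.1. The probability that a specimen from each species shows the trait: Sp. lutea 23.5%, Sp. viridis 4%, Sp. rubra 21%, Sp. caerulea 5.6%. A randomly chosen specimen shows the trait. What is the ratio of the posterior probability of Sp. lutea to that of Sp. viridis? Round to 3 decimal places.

12.284

By Bayes' rule, posterior ∝ prior × likelihood:
  Sp. lutea: 0.23 × 0.235 = 0.05405
  Sp. viridis: 0.11 × 0.04 = 0.0044
  Sp. rubra: 0.56 × 0.21 = 0.1176
  Sp. caerulea: 0.1 × 0.056 = 0.0056
Sum = 0.18165.
The ratio is 0.05405 / 0.0044 (the normalizer cancels) = 12.284.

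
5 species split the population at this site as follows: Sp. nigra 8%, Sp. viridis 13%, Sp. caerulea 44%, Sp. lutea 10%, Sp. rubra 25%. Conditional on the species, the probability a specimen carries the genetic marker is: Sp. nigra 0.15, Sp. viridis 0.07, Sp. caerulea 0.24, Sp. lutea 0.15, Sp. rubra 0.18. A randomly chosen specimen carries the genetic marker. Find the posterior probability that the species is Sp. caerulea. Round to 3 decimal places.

Unnormalized posteriors (prior × likelihood):
  Sp. nigra: 0.08 × 0.15 = 0.012
  Sp. viridis: 0.13 × 0.07 = 0.0091
  Sp. caerulea: 0.44 × 0.24 = 0.1056
  Sp. lutea: 0.1 × 0.15 = 0.015
  Sp. rubra: 0.25 × 0.18 = 0.045
Normalizing constant = 0.1867.
P(Sp. caerulea | evidence) = 0.1056 / 0.1867 ≈ 0.566.

0.566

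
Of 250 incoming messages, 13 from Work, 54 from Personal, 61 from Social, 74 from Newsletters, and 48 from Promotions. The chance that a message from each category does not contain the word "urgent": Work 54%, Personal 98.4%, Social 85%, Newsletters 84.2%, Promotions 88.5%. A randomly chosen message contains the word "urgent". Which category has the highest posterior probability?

Newsletters

Taking complements, P(urgent-flag | each) = Work 0.46, Personal 0.016, Social 0.15, Newsletters 0.158, Promotions 0.115.
Prior × likelihood for each hypothesis:
  Work: 0.052 × 0.46 = 0.02392
  Personal: 0.216 × 0.016 = 0.003456
  Social: 0.244 × 0.15 = 0.0366
  Newsletters: 0.296 × 0.158 = 0.046768
  Promotions: 0.192 × 0.115 = 0.02208
Normalizing constant = 0.132824.
Largest term belongs to Newsletters, so Newsletters is most probable.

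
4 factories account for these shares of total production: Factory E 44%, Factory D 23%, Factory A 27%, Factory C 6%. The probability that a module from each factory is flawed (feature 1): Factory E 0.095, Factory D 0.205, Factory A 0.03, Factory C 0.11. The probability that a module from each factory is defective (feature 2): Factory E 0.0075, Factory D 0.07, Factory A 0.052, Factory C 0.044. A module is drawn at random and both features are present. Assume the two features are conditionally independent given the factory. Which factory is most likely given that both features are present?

Factory D

Compute prior × likelihood for every hypothesis:
  Factory E: 0.44 × 0.095 × 0.0075 = 0.0003135
  Factory D: 0.23 × 0.205 × 0.07 = 0.0033005
  Factory A: 0.27 × 0.03 × 0.052 = 0.0004212
  Factory C: 0.06 × 0.11 × 0.044 = 0.0002904
Total = 0.0043256.
Largest term belongs to Factory D, so Factory D is most probable.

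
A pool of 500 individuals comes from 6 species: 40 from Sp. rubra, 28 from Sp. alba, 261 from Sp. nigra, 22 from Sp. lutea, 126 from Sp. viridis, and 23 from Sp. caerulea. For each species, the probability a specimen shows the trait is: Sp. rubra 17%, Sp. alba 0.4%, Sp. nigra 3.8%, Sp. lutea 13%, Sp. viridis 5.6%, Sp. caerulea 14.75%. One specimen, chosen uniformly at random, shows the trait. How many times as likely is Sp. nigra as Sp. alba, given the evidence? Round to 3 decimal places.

88.554

Unnormalized posteriors (prior × likelihood):
  Sp. rubra: 0.08 × 0.17 = 0.0136
  Sp. alba: 0.056 × 0.004 = 0.000224
  Sp. nigra: 0.522 × 0.038 = 0.019836
  Sp. lutea: 0.044 × 0.13 = 0.00572
  Sp. viridis: 0.252 × 0.056 = 0.014112
  Sp. caerulea: 0.046 × 0.1475 = 0.006785
Sum = 0.060277.
The ratio is 0.019836 / 0.000224 (the normalizer cancels) = 88.554.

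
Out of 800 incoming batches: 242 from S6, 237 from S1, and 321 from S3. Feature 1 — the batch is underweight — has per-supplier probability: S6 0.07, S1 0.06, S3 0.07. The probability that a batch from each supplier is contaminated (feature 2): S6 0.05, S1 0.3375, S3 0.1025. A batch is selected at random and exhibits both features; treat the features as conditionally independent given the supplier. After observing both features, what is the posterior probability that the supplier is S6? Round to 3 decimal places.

0.107

By Bayes' rule, posterior ∝ prior × likelihood:
  S6: 0.3025 × 0.07 × 0.05 = 0.00105875
  S1: 0.29625 × 0.06 × 0.3375 = 0.0059990625
  S3: 0.40125 × 0.07 × 0.1025 = 0.00287896875
Total = 0.00993678125.
P(S6 | evidence) = 0.00105875 / 0.00993678125 ≈ 0.107.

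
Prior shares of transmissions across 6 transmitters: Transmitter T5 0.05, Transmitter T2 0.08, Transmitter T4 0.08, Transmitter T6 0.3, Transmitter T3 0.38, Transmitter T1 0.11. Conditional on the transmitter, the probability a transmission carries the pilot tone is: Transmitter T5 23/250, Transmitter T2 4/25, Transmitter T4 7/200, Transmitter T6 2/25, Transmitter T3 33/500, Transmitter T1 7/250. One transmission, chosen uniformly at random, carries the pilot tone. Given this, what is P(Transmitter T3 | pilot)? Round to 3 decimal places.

Compute prior × likelihood for every hypothesis:
  Transmitter T5: 0.05 × 0.092 = 0.0046
  Transmitter T2: 0.08 × 0.16 = 0.0128
  Transmitter T4: 0.08 × 0.035 = 0.0028
  Transmitter T6: 0.3 × 0.08 = 0.024
  Transmitter T3: 0.38 × 0.066 = 0.02508
  Transmitter T1: 0.11 × 0.028 = 0.00308
Sum = 0.07236.
P(Transmitter T3 | evidence) = 0.02508 / 0.07236 ≈ 0.347.

0.347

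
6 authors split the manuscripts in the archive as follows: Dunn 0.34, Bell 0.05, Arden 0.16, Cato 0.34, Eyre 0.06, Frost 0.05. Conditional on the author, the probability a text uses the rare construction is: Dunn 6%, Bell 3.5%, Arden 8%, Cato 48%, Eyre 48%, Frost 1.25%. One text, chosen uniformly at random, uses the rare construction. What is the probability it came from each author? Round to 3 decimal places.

Dunn 0.090, Bell 0.008, Arden 0.056, Cato 0.717, Eyre 0.127, Frost 0.003

Compute prior × likelihood for every hypothesis:
  Dunn: 0.34 × 0.06 = 0.0204
  Bell: 0.05 × 0.035 = 0.00175
  Arden: 0.16 × 0.08 = 0.0128
  Cato: 0.34 × 0.48 = 0.1632
  Eyre: 0.06 × 0.48 = 0.0288
  Frost: 0.05 × 0.0125 = 0.000625
Sum = 0.227575.
P(Dunn | rare-form) = 0.0204/0.227575 ≈ 0.090
P(Bell | rare-form) = 0.00175/0.227575 ≈ 0.008
P(Arden | rare-form) = 0.0128/0.227575 ≈ 0.056
P(Cato | rare-form) = 0.1632/0.227575 ≈ 0.717
P(Eyre | rare-form) = 0.0288/0.227575 ≈ 0.127
P(Frost | rare-form) = 0.000625/0.227575 ≈ 0.003
(Check: 0.090+0.008+0.056+0.717+0.127+0.003 = 1.001.)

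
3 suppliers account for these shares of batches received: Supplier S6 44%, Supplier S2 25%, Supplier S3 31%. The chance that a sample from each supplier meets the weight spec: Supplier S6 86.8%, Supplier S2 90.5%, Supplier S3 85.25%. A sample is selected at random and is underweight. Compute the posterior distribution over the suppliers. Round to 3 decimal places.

Taking complements, P(underweight | each) = Supplier S6 0.132, Supplier S2 0.095, Supplier S3 0.1475.
By Bayes' rule, posterior ∝ prior × likelihood:
  Supplier S6: 0.44 × 0.132 = 0.05808
  Supplier S2: 0.25 × 0.095 = 0.02375
  Supplier S3: 0.31 × 0.1475 = 0.045725
Normalizing constant = 0.127555.
P(Supplier S6 | underweight) = 0.05808/0.127555 ≈ 0.455
P(Supplier S2 | underweight) = 0.02375/0.127555 ≈ 0.186
P(Supplier S3 | underweight) = 0.045725/0.127555 ≈ 0.358

Supplier S6 0.455, Supplier S2 0.186, Supplier S3 0.358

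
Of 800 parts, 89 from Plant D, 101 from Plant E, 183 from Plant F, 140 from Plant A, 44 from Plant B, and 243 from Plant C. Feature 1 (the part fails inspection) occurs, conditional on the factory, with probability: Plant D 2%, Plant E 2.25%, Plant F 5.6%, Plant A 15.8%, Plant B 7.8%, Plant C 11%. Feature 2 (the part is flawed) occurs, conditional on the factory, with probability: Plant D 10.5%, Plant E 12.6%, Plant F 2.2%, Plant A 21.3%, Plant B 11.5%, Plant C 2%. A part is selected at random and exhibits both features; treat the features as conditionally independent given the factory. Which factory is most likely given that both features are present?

Plant A

Compute prior × likelihood for every hypothesis:
  Plant D: 0.11125 × 0.02 × 0.105 = 0.000233625
  Plant E: 0.12625 × 0.0225 × 0.126 = 0.00035791875
  Plant F: 0.22875 × 0.056 × 0.022 = 0.00028182
  Plant A: 0.175 × 0.158 × 0.213 = 0.00588945
  Plant B: 0.055 × 0.078 × 0.115 = 0.00049335
  Plant C: 0.30375 × 0.11 × 0.02 = 0.00066825
Total = 0.00792441375.
Largest term belongs to Plant A, so Plant A is most probable.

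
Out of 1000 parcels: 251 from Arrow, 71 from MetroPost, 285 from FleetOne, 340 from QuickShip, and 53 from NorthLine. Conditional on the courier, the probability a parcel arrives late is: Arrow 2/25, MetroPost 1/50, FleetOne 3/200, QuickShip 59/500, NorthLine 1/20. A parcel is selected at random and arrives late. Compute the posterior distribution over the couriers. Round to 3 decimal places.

Unnormalized posteriors (prior × likelihood):
  Arrow: 0.251 × 0.08 = 0.02008
  MetroPost: 0.071 × 0.02 = 0.00142
  FleetOne: 0.285 × 0.015 = 0.004275
  QuickShip: 0.34 × 0.118 = 0.04012
  NorthLine: 0.053 × 0.05 = 0.00265
Sum = 0.068545.
P(Arrow | late) = 0.02008/0.068545 ≈ 0.293
P(MetroPost | late) = 0.00142/0.068545 ≈ 0.021
P(FleetOne | late) = 0.004275/0.068545 ≈ 0.062
P(QuickShip | late) = 0.04012/0.068545 ≈ 0.585
P(NorthLine | late) = 0.00265/0.068545 ≈ 0.039
(Check: 0.293+0.021+0.062+0.585+0.039 = 1.000.)

Arrow 0.293, MetroPost 0.021, FleetOne 0.062, QuickShip 0.585, NorthLine 0.039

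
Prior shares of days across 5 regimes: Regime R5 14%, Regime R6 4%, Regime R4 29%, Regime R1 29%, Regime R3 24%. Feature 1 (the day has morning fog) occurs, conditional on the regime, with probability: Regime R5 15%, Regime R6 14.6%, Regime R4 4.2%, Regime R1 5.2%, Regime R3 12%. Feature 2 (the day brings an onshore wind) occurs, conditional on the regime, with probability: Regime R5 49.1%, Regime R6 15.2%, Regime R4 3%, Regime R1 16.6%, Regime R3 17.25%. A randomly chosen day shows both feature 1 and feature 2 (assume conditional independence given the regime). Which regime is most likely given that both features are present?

Regime R5

Compute prior × likelihood for every hypothesis:
  Regime R5: 0.14 × 0.15 × 0.491 = 0.010311
  Regime R6: 0.04 × 0.146 × 0.152 = 0.00088768
  Regime R4: 0.29 × 0.042 × 0.03 = 0.0003654
  Regime R1: 0.29 × 0.052 × 0.166 = 0.00250328
  Regime R3: 0.24 × 0.12 × 0.1725 = 0.004968
Sum = 0.01903536.
Largest term belongs to Regime R5, so Regime R5 is most probable.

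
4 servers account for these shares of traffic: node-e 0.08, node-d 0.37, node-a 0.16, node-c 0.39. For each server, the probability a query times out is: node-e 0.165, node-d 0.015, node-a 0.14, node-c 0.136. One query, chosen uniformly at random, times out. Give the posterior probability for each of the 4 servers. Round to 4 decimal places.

Prior × likelihood for each hypothesis:
  node-e: 0.08 × 0.165 = 0.0132
  node-d: 0.37 × 0.015 = 0.00555
  node-a: 0.16 × 0.14 = 0.0224
  node-c: 0.39 × 0.136 = 0.05304
Normalizing constant = 0.09419.
P(node-e | timeout) = 0.0132/0.09419 ≈ 0.1401
P(node-d | timeout) = 0.00555/0.09419 ≈ 0.0589
P(node-a | timeout) = 0.0224/0.09419 ≈ 0.2378
P(node-c | timeout) = 0.05304/0.09419 ≈ 0.5631

node-e 0.1401, node-d 0.0589, node-a 0.2378, node-c 0.5631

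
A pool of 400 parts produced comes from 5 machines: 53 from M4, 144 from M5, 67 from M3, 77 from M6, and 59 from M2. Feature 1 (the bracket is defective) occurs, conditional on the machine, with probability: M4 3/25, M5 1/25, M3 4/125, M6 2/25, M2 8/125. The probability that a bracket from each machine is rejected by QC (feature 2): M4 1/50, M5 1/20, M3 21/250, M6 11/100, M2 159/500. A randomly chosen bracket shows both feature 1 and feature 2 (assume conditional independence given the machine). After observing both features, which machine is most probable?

Unnormalized posteriors (prior × likelihood):
  M4: 0.1325 × 0.12 × 0.02 = 0.000318
  M5: 0.36 × 0.04 × 0.05 = 0.00072
  M3: 0.1675 × 0.032 × 0.084 = 0.00045024
  M6: 0.1925 × 0.08 × 0.11 = 0.001694
  M2: 0.1475 × 0.064 × 0.318 = 0.00300192
Total = 0.00618416.
Largest term belongs to M2, so M2 is most probable.

M2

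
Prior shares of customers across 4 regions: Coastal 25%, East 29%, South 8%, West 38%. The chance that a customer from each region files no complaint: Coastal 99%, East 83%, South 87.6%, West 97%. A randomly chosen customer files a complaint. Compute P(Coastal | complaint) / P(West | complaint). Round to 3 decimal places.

Taking complements, P(complaint | each) = Coastal 0.01, East 0.17, South 0.124, West 0.03.
Compute prior × likelihood for every hypothesis:
  Coastal: 0.25 × 0.01 = 0.0025
  East: 0.29 × 0.17 = 0.0493
  South: 0.08 × 0.124 = 0.00992
  West: 0.38 × 0.03 = 0.0114
Total = 0.07312.
The ratio is 0.0025 / 0.0114 (the normalizer cancels) = 0.219.

0.219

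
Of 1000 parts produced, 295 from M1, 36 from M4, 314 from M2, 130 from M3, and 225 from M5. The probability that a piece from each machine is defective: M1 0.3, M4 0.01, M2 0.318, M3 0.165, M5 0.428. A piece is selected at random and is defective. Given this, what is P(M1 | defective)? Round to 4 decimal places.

Compute prior × likelihood for every hypothesis:
  M1: 0.295 × 0.3 = 0.0885
  M4: 0.036 × 0.01 = 0.00036
  M2: 0.314 × 0.318 = 0.099852
  M3: 0.13 × 0.165 = 0.02145
  M5: 0.225 × 0.428 = 0.0963
Normalizing constant = 0.306462.
P(M1 | evidence) = 0.0885 / 0.306462 ≈ 0.2888.

0.2888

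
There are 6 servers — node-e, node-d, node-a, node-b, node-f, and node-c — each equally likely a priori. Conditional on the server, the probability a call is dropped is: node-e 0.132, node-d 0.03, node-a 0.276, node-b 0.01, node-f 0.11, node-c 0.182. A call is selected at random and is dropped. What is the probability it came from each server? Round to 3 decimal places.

node-e 0.178, node-d 0.041, node-a 0.373, node-b 0.014, node-f 0.149, node-c 0.246

Since the prior is uniform, the posterior is proportional to the likelihood:
  node-e: 0.132
  node-d: 0.03
  node-a: 0.276
  node-b: 0.01
  node-f: 0.11
  node-c: 0.182
Normalizing constant = 0.74.
P(node-e | dropped) = 0.132/0.74 ≈ 0.178
P(node-d | dropped) = 0.03/0.74 ≈ 0.041
P(node-a | dropped) = 0.276/0.74 ≈ 0.373
P(node-b | dropped) = 0.01/0.74 ≈ 0.014
P(node-f | dropped) = 0.11/0.74 ≈ 0.149
P(node-c | dropped) = 0.182/0.74 ≈ 0.246
(Check: 0.178+0.041+0.373+0.014+0.149+0.246 = 1.001.)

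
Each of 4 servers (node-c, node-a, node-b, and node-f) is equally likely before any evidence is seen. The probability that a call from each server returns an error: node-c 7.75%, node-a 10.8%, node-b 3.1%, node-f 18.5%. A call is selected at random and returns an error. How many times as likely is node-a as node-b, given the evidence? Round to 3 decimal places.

3.484

Since the prior is uniform, the posterior is proportional to the likelihood:
  node-c: 0.0775
  node-a: 0.108
  node-b: 0.031
  node-f: 0.185
Total = 0.4015.
The ratio is 0.108 / 0.031 (the normalizer cancels) = 3.484.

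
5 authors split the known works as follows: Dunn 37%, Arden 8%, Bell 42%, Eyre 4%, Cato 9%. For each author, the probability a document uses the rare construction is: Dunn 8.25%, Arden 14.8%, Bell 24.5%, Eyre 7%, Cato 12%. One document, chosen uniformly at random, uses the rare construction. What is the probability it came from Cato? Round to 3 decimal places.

0.068

Compute prior × likelihood for every hypothesis:
  Dunn: 0.37 × 0.0825 = 0.030525
  Arden: 0.08 × 0.148 = 0.01184
  Bell: 0.42 × 0.245 = 0.1029
  Eyre: 0.04 × 0.07 = 0.0028
  Cato: 0.09 × 0.12 = 0.0108
Sum = 0.158865.
P(Cato | evidence) = 0.0108 / 0.158865 ≈ 0.068.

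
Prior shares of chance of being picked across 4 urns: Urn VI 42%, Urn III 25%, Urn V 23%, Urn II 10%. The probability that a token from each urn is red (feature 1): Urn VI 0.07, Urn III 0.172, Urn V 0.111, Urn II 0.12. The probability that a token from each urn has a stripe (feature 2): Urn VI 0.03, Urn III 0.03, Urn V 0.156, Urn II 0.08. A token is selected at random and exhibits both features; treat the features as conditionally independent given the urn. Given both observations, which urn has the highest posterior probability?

Prior × likelihood for each hypothesis:
  Urn VI: 0.42 × 0.07 × 0.03 = 0.000882
  Urn III: 0.25 × 0.172 × 0.03 = 0.00129
  Urn V: 0.23 × 0.111 × 0.156 = 0.00398268
  Urn II: 0.1 × 0.12 × 0.08 = 0.00096
Sum = 0.00711468.
Largest term belongs to Urn V, so Urn V is most probable.

Urn V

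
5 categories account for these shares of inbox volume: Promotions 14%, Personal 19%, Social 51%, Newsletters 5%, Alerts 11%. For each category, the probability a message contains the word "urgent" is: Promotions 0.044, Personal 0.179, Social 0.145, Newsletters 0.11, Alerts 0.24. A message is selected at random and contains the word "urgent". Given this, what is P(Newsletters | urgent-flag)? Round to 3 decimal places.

Unnormalized posteriors (prior × likelihood):
  Promotions: 0.14 × 0.044 = 0.00616
  Personal: 0.19 × 0.179 = 0.03401
  Social: 0.51 × 0.145 = 0.07395
  Newsletters: 0.05 × 0.11 = 0.0055
  Alerts: 0.11 × 0.24 = 0.0264
Total = 0.14602.
P(Newsletters | evidence) = 0.0055 / 0.14602 ≈ 0.038.

0.038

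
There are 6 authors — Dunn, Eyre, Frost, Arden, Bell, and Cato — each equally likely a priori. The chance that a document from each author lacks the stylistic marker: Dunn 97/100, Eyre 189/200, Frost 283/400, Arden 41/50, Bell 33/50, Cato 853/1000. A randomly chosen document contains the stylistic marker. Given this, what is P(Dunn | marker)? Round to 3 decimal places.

Taking complements, P(marker | each) = Dunn 0.03, Eyre 0.055, Frost 0.2925, Arden 0.18, Bell 0.34, Cato 0.147.
With a uniform prior (1/6 each), posterior ∝ likelihood:
  Dunn: 0.03
  Eyre: 0.055
  Frost: 0.2925
  Arden: 0.18
  Bell: 0.34
  Cato: 0.147
Normalizing constant = 1.0445.
P(Dunn | evidence) = 0.03 / 1.0445 ≈ 0.029.

0.029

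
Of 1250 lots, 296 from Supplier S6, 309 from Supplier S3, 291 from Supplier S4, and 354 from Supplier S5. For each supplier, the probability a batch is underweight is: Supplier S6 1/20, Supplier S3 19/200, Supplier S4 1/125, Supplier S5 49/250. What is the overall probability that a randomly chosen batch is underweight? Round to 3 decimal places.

0.093

Compute prior × likelihood for every hypothesis:
  Supplier S6: 0.2368 × 0.05 = 0.01184
  Supplier S3: 0.2472 × 0.095 = 0.023484
  Supplier S4: 0.2328 × 0.008 = 0.0018624
  Supplier S5: 0.2832 × 0.196 = 0.0555072
P(underweight) = 0.01184 + 0.023484 + 0.0018624 + 0.0555072 = 0.0926936 → 0.093.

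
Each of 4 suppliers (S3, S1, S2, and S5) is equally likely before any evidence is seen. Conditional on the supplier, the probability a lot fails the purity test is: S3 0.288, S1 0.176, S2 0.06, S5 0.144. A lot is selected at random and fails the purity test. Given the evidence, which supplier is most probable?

S3

Since the prior is uniform, the posterior is proportional to the likelihood:
  S3: 0.288
  S1: 0.176
  S2: 0.06
  S5: 0.144
Normalizing constant = 0.668.
Largest term belongs to S3, so S3 is most probable.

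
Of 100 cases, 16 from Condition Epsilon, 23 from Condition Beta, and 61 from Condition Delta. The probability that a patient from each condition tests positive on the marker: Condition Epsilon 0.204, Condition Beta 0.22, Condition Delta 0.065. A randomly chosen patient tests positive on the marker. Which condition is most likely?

Condition Beta

Unnormalized posteriors (prior × likelihood):
  Condition Epsilon: 0.16 × 0.204 = 0.03264
  Condition Beta: 0.23 × 0.22 = 0.0506
  Condition Delta: 0.61 × 0.065 = 0.03965
Sum = 0.12289.
Largest term belongs to Condition Beta, so Condition Beta is most probable.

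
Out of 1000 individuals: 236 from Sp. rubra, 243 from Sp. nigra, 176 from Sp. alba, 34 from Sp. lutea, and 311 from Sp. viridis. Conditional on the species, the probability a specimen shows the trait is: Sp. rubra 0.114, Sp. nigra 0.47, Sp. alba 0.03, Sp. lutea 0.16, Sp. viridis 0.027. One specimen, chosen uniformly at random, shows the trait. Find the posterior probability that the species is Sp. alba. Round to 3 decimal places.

Unnormalized posteriors (prior × likelihood):
  Sp. rubra: 0.236 × 0.114 = 0.026904
  Sp. nigra: 0.243 × 0.47 = 0.11421
  Sp. alba: 0.176 × 0.03 = 0.00528
  Sp. lutea: 0.034 × 0.16 = 0.00544
  Sp. viridis: 0.311 × 0.027 = 0.008397
Normalizing constant = 0.160231.
P(Sp. alba | evidence) = 0.00528 / 0.160231 ≈ 0.033.

0.033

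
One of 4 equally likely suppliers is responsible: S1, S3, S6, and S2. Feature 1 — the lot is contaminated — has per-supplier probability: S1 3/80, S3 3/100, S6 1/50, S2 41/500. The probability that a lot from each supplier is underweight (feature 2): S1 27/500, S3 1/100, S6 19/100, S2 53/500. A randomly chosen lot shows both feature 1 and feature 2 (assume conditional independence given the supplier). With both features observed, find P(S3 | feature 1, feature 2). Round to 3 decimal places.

0.020

With a uniform prior (1/4 each), posterior ∝ likelihood:
  S1: 0.0375 × 0.054 = 0.002025
  S3: 0.03 × 0.01 = 0.0003
  S6: 0.02 × 0.19 = 0.0038
  S2: 0.082 × 0.106 = 0.008692
Total = 0.014817.
P(S3 | evidence) = 0.0003 / 0.014817 ≈ 0.020.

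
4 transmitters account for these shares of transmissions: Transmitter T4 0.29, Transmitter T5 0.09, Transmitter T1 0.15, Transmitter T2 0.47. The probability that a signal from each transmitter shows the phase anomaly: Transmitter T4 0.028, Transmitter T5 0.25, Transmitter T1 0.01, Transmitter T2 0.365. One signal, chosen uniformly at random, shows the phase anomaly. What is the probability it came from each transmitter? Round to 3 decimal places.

Transmitter T4 0.040, Transmitter T5 0.110, Transmitter T1 0.007, Transmitter T2 0.842

Unnormalized posteriors (prior × likelihood):
  Transmitter T4: 0.29 × 0.028 = 0.00812
  Transmitter T5: 0.09 × 0.25 = 0.0225
  Transmitter T1: 0.15 × 0.01 = 0.0015
  Transmitter T2: 0.47 × 0.365 = 0.17155
Total = 0.20367.
P(Transmitter T4 | anomaly) = 0.00812/0.20367 ≈ 0.040
P(Transmitter T5 | anomaly) = 0.0225/0.20367 ≈ 0.110
P(Transmitter T1 | anomaly) = 0.0015/0.20367 ≈ 0.007
P(Transmitter T2 | anomaly) = 0.17155/0.20367 ≈ 0.842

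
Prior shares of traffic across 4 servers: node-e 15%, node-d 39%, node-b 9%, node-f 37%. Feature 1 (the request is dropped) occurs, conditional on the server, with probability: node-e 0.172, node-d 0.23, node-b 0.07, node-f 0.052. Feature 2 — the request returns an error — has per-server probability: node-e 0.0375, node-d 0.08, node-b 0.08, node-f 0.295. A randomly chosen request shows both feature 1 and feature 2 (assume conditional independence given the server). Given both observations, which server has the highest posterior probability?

node-d

Compute prior × likelihood for every hypothesis:
  node-e: 0.15 × 0.172 × 0.0375 = 0.0009675
  node-d: 0.39 × 0.23 × 0.08 = 0.007176
  node-b: 0.09 × 0.07 × 0.08 = 0.000504
  node-f: 0.37 × 0.052 × 0.295 = 0.0056758
Sum = 0.0143233.
Largest term belongs to node-d, so node-d is most probable.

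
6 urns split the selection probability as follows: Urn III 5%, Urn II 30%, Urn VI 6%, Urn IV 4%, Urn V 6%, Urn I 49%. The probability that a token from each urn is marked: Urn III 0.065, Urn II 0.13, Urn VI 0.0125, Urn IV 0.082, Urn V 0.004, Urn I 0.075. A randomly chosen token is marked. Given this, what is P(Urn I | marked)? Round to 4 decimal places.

Compute prior × likelihood for every hypothesis:
  Urn III: 0.05 × 0.065 = 0.00325
  Urn II: 0.3 × 0.13 = 0.039
  Urn VI: 0.06 × 0.0125 = 0.00075
  Urn IV: 0.04 × 0.082 = 0.00328
  Urn V: 0.06 × 0.004 = 0.00024
  Urn I: 0.49 × 0.075 = 0.03675
Total = 0.08327.
P(Urn I | evidence) = 0.03675 / 0.08327 ≈ 0.4413.

0.4413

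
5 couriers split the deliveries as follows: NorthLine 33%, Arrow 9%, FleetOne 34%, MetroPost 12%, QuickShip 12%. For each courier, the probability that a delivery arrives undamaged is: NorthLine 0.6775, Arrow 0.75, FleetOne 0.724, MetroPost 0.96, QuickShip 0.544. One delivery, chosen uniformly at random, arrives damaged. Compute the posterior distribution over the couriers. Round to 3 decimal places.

Taking complements, P(damaged | each) = NorthLine 0.3225, Arrow 0.25, FleetOne 0.276, MetroPost 0.04, QuickShip 0.456.
Prior × likelihood for each hypothesis:
  NorthLine: 0.33 × 0.3225 = 0.106425
  Arrow: 0.09 × 0.25 = 0.0225
  FleetOne: 0.34 × 0.276 = 0.09384
  MetroPost: 0.12 × 0.04 = 0.0048
  QuickShip: 0.12 × 0.456 = 0.05472
Normalizing constant = 0.282285.
P(NorthLine | damaged) = 0.106425/0.282285 ≈ 0.377
P(Arrow | damaged) = 0.0225/0.282285 ≈ 0.080
P(FleetOne | damaged) = 0.09384/0.282285 ≈ 0.332
P(MetroPost | damaged) = 0.0048/0.282285 ≈ 0.017
P(QuickShip | damaged) = 0.05472/0.282285 ≈ 0.194
(Check: 0.377+0.080+0.332+0.017+0.194 = 1.000.)

NorthLine 0.377, Arrow 0.080, FleetOne 0.332, MetroPost 0.017, QuickShip 0.194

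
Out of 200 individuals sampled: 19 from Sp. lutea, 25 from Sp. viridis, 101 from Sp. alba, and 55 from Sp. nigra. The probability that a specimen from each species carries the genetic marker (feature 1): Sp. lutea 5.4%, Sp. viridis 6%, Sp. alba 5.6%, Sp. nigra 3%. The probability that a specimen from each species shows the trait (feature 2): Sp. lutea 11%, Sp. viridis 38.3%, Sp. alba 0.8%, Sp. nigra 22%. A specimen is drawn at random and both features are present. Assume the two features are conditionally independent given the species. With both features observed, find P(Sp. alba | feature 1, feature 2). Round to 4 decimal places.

Unnormalized posteriors (prior × likelihood):
  Sp. lutea: 0.095 × 0.054 × 0.11 = 0.0005643
  Sp. viridis: 0.125 × 0.06 × 0.383 = 0.0028725
  Sp. alba: 0.505 × 0.056 × 0.008 = 0.00022624
  Sp. nigra: 0.275 × 0.03 × 0.22 = 0.001815
Total = 0.00547804.
P(Sp. alba | evidence) = 0.00022624 / 0.00547804 ≈ 0.0413.

0.0413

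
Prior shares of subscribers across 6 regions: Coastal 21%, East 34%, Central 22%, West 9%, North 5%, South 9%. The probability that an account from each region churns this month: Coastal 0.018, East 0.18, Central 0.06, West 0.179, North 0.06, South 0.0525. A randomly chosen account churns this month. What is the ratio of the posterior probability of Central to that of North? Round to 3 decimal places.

Compute prior × likelihood for every hypothesis:
  Coastal: 0.21 × 0.018 = 0.00378
  East: 0.34 × 0.18 = 0.0612
  Central: 0.22 × 0.06 = 0.0132
  West: 0.09 × 0.179 = 0.01611
  North: 0.05 × 0.06 = 0.003
  South: 0.09 × 0.0525 = 0.004725
Normalizing constant = 0.102015.
The ratio is 0.0132 / 0.003 (the normalizer cancels) = 4.400.

4.400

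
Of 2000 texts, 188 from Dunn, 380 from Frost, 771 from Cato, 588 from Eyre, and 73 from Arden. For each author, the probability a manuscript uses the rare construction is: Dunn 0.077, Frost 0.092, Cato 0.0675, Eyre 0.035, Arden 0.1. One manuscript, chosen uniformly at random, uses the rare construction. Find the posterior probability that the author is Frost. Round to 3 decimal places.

0.270

Prior × likelihood for each hypothesis:
  Dunn: 0.094 × 0.077 = 0.007238
  Frost: 0.19 × 0.092 = 0.01748
  Cato: 0.3855 × 0.0675 = 0.02602125
  Eyre: 0.294 × 0.035 = 0.01029
  Arden: 0.0365 × 0.1 = 0.00365
Sum = 0.06467925.
P(Frost | evidence) = 0.01748 / 0.06467925 ≈ 0.270.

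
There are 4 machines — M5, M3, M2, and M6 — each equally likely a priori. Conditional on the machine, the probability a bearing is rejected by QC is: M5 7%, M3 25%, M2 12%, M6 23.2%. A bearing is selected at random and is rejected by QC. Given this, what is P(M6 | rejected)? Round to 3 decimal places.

Since the prior is uniform, the posterior is proportional to the likelihood:
  M5: 0.07
  M3: 0.25
  M2: 0.12
  M6: 0.232
Normalizing constant = 0.672.
P(M6 | evidence) = 0.232 / 0.672 ≈ 0.345.

0.345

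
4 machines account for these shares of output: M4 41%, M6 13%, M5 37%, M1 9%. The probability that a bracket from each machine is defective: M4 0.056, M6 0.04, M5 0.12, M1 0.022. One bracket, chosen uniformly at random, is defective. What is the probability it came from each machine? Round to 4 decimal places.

Prior × likelihood for each hypothesis:
  M4: 0.41 × 0.056 = 0.02296
  M6: 0.13 × 0.04 = 0.0052
  M5: 0.37 × 0.12 = 0.0444
  M1: 0.09 × 0.022 = 0.00198
Sum = 0.07454.
P(M4 | defective) = 0.02296/0.07454 ≈ 0.3080
P(M6 | defective) = 0.0052/0.07454 ≈ 0.0698
P(M5 | defective) = 0.0444/0.07454 ≈ 0.5957
P(M1 | defective) = 0.00198/0.07454 ≈ 0.0266

M4 0.3080, M6 0.0698, M5 0.5957, M1 0.0266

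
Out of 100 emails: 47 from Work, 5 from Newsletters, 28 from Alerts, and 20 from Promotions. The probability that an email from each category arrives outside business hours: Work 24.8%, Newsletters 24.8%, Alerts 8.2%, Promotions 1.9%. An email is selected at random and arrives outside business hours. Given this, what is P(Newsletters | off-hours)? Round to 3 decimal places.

Compute prior × likelihood for every hypothesis:
  Work: 0.47 × 0.248 = 0.11656
  Newsletters: 0.05 × 0.248 = 0.0124
  Alerts: 0.28 × 0.082 = 0.02296
  Promotions: 0.2 × 0.019 = 0.0038
Total = 0.15572.
P(Newsletters | evidence) = 0.0124 / 0.15572 ≈ 0.080.

0.080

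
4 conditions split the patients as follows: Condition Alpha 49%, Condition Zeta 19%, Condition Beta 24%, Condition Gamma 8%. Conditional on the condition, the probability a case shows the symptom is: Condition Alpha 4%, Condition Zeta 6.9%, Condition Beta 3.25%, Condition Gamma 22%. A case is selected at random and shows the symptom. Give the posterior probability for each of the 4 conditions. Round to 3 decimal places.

Condition Alpha 0.337, Condition Zeta 0.226, Condition Beta 0.134, Condition Gamma 0.303

Unnormalized posteriors (prior × likelihood):
  Condition Alpha: 0.49 × 0.04 = 0.0196
  Condition Zeta: 0.19 × 0.069 = 0.01311
  Condition Beta: 0.24 × 0.0325 = 0.0078
  Condition Gamma: 0.08 × 0.22 = 0.0176
Sum = 0.05811.
P(Condition Alpha | symptomatic) = 0.0196/0.05811 ≈ 0.337
P(Condition Zeta | symptomatic) = 0.01311/0.05811 ≈ 0.226
P(Condition Beta | symptomatic) = 0.0078/0.05811 ≈ 0.134
P(Condition Gamma | symptomatic) = 0.0176/0.05811 ≈ 0.303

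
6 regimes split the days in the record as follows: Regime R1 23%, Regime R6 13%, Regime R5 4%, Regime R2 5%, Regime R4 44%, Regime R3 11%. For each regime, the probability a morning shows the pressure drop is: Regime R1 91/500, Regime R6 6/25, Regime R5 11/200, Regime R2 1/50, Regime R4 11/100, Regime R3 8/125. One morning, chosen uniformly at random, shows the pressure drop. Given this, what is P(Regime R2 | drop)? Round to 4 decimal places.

0.0076

Compute prior × likelihood for every hypothesis:
  Regime R1: 0.23 × 0.182 = 0.04186
  Regime R6: 0.13 × 0.24 = 0.0312
  Regime R5: 0.04 × 0.055 = 0.0022
  Regime R2: 0.05 × 0.02 = 0.001
  Regime R4: 0.44 × 0.11 = 0.0484
  Regime R3: 0.11 × 0.064 = 0.00704
Total = 0.1317.
P(Regime R2 | evidence) = 0.001 / 0.1317 ≈ 0.0076.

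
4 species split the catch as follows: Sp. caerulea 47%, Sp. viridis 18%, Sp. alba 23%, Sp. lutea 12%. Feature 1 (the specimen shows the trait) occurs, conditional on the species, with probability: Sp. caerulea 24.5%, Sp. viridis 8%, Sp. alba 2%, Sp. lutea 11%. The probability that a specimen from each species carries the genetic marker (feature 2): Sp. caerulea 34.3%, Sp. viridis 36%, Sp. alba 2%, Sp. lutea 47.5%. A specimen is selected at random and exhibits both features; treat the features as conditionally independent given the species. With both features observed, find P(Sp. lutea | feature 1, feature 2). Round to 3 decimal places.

Unnormalized posteriors (prior × likelihood):
  Sp. caerulea: 0.47 × 0.245 × 0.343 = 0.03949645
  Sp. viridis: 0.18 × 0.08 × 0.36 = 0.005184
  Sp. alba: 0.23 × 0.02 × 0.02 = 0.000092
  Sp. lutea: 0.12 × 0.11 × 0.475 = 0.00627
Sum = 0.05104245.
P(Sp. lutea | evidence) = 0.00627 / 0.05104245 ≈ 0.123.

0.123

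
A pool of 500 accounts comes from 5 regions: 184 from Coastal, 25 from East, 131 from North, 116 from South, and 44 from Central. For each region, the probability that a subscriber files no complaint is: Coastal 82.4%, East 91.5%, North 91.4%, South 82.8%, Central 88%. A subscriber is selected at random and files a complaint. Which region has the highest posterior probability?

Coastal

Taking complements, P(complaint | each) = Coastal 0.176, East 0.085, North 0.086, South 0.172, Central 0.12.
Prior × likelihood for each hypothesis:
  Coastal: 0.368 × 0.176 = 0.064768
  East: 0.05 × 0.085 = 0.00425
  North: 0.262 × 0.086 = 0.022532
  South: 0.232 × 0.172 = 0.039904
  Central: 0.088 × 0.12 = 0.01056
Sum = 0.142014.
Largest term belongs to Coastal, so Coastal is most probable.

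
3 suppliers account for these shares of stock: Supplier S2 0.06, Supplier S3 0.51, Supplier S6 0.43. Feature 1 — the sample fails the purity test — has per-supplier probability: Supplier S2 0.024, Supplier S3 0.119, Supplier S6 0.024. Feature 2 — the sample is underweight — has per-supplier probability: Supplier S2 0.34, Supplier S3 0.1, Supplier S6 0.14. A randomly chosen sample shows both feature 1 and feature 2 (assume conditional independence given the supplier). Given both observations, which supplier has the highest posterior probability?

By Bayes' rule, posterior ∝ prior × likelihood:
  Supplier S2: 0.06 × 0.024 × 0.34 = 0.0004896
  Supplier S3: 0.51 × 0.119 × 0.1 = 0.006069
  Supplier S6: 0.43 × 0.024 × 0.14 = 0.0014448
Normalizing constant = 0.0080034.
Largest term belongs to Supplier S3, so Supplier S3 is most probable.

Supplier S3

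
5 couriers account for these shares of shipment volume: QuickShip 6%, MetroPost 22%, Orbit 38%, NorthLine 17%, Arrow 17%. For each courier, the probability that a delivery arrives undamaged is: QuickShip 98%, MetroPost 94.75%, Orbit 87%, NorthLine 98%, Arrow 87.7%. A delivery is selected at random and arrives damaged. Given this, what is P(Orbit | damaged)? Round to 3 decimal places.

Taking complements, P(damaged | each) = QuickShip 0.02, MetroPost 0.0525, Orbit 0.13, NorthLine 0.02, Arrow 0.123.
By Bayes' rule, posterior ∝ prior × likelihood:
  QuickShip: 0.06 × 0.02 = 0.0012
  MetroPost: 0.22 × 0.0525 = 0.01155
  Orbit: 0.38 × 0.13 = 0.0494
  NorthLine: 0.17 × 0.02 = 0.0034
  Arrow: 0.17 × 0.123 = 0.02091
Normalizing constant = 0.08646.
P(Orbit | evidence) = 0.0494 / 0.08646 ≈ 0.571.

0.571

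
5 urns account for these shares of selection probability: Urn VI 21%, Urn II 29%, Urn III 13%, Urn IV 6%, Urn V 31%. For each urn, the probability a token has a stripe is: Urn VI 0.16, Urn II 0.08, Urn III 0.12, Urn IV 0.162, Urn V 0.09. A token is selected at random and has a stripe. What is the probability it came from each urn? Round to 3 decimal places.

Urn VI 0.305, Urn II 0.211, Urn III 0.142, Urn IV 0.088, Urn V 0.254

Prior × likelihood for each hypothesis:
  Urn VI: 0.21 × 0.16 = 0.0336
  Urn II: 0.29 × 0.08 = 0.0232
  Urn III: 0.13 × 0.12 = 0.0156
  Urn IV: 0.06 × 0.162 = 0.00972
  Urn V: 0.31 × 0.09 = 0.0279
Sum = 0.11002.
P(Urn VI | striped) = 0.0336/0.11002 ≈ 0.305
P(Urn II | striped) = 0.0232/0.11002 ≈ 0.211
P(Urn III | striped) = 0.0156/0.11002 ≈ 0.142
P(Urn IV | striped) = 0.00972/0.11002 ≈ 0.088
P(Urn V | striped) = 0.0279/0.11002 ≈ 0.254
(Check: 0.305+0.211+0.142+0.088+0.254 = 1.000.)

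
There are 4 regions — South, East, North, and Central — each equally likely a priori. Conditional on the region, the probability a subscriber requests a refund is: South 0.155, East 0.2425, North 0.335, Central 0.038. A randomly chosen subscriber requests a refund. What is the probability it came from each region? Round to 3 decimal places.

South 0.201, East 0.315, North 0.435, Central 0.049

Since the prior is uniform, the posterior is proportional to the likelihood:
  South: 0.155
  East: 0.2425
  North: 0.335
  Central: 0.038
Total = 0.7705.
P(South | refund) = 0.155/0.7705 ≈ 0.201
P(East | refund) = 0.2425/0.7705 ≈ 0.315
P(North | refund) = 0.335/0.7705 ≈ 0.435
P(Central | refund) = 0.038/0.7705 ≈ 0.049
(Check: 0.201+0.315+0.435+0.049 = 1.000.)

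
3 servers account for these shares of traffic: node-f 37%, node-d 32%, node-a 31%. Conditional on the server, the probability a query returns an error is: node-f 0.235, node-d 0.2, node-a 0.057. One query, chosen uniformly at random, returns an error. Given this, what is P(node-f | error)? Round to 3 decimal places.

0.516

By Bayes' rule, posterior ∝ prior × likelihood:
  node-f: 0.37 × 0.235 = 0.08695
  node-d: 0.32 × 0.2 = 0.064
  node-a: 0.31 × 0.057 = 0.01767
Total = 0.16862.
P(node-f | evidence) = 0.08695 / 0.16862 ≈ 0.516.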